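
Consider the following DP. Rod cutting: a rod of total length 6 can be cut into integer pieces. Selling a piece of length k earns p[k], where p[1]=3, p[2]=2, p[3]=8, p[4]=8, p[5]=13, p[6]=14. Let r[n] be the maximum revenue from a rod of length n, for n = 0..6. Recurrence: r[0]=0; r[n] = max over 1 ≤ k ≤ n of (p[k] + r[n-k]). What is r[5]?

   n    0    1    2    3    4    5    6
r[n]    0    3    6    9   12   15   18

15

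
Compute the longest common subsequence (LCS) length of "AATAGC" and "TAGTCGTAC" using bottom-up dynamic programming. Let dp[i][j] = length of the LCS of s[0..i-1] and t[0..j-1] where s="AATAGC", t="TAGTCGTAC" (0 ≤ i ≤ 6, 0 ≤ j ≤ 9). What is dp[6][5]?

4

   ''  T  A  G  T  C  G  T  A  C
''  0  0  0  0  0  0  0  0  0  0
 A  0  0  1  1  1  1  1  1  1  1
 A  0  0  1  1  1  1  1  1  2  2
 T  0  1  1  1  2  2  2  2  2  2
 A  0  1  2  2  2  2  2  2  3  3
 G  0  1  2  3  3  3  3  3  3  3
 C  0  1  2  3  3  4  4  4  4  4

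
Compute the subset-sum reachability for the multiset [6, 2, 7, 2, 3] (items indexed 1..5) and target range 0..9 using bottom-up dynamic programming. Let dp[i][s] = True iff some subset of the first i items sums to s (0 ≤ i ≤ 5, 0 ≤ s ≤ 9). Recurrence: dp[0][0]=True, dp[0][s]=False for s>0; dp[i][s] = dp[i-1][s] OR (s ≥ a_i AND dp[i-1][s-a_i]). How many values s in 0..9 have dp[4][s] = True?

i\s   0   1   2   3   4   5   6   7   8   9
  0   T   F   F   F   F   F   F   F   F   F
  1   T   F   F   F   F   F   T   F   F   F
  2   T   F   T   F   F   F   T   F   T   F
  3   T   F   T   F   F   F   T   T   T   T
  4   T   F   T   F   T   F   T   T   T   T
  5   T   F   T   T   T   T   T   T   T   T

7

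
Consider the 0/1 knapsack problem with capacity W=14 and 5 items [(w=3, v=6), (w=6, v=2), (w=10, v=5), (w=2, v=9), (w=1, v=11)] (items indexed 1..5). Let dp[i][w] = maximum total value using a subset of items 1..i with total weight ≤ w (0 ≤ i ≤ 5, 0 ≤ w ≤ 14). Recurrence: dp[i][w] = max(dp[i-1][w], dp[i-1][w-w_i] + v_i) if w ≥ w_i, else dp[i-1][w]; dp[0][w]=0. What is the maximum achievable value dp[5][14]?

i\w   0   1   2   3   4   5   6   7   8   9  10  11  12  13  14
  0   0   0   0   0   0   0   0   0   0   0   0   0   0   0   0
  1   0   0   0   6   6   6   6   6   6   6   6   6   6   6   6
  2   0   0   0   6   6   6   6   6   6   8   8   8   8   8   8
  3   0   0   0   6   6   6   6   6   6   8   8   8   8  11  11
  4   0   0   9   9   9  15  15  15  15  15  15  17  17  17  17
  5   0  11  11  20  20  20  26  26  26  26  26  26  28  28  28

28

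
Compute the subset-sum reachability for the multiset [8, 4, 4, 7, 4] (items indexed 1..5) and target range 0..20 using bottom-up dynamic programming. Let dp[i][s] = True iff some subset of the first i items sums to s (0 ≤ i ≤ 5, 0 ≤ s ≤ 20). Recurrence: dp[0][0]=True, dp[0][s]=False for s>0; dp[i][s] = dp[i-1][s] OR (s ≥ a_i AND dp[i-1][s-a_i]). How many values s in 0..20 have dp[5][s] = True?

i\s   0   1   2   3   4   5   6   7   8   9  10  11  12  13  14  15  16  17  18  19  20
  0   T   F   F   F   F   F   F   F   F   F   F   F   F   F   F   F   F   F   F   F   F
  1   T   F   F   F   F   F   F   F   T   F   F   F   F   F   F   F   F   F   F   F   F
  2   T   F   F   F   T   F   F   F   T   F   F   F   T   F   F   F   F   F   F   F   F
  3   T   F   F   F   T   F   F   F   T   F   F   F   T   F   F   F   T   F   F   F   F
  4   T   F   F   F   T   F   F   T   T   F   F   T   T   F   F   T   T   F   F   T   F
  5   T   F   F   F   T   F   F   T   T   F   F   T   T   F   F   T   T   F   F   T   T

10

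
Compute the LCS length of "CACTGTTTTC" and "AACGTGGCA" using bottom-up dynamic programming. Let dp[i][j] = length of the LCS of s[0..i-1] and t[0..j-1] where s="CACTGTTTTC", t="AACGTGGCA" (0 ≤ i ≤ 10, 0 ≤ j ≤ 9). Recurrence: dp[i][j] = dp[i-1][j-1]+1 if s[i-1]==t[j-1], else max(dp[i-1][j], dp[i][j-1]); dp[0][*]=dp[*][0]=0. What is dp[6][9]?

4

   ''  A  A  C  G  T  G  G  C  A
''  0  0  0  0  0  0  0  0  0  0
 C  0  0  0  1  1  1  1  1  1  1
 A  0  1  1  1  1  1  1  1  1  2
 C  0  1  1  2  2  2  2  2  2  2
 T  0  1  1  2  2  3  3  3  3  3
 G  0  1  1  2  3  3  4  4  4  4
 T  0  1  1  2  3  4  4  4  4  4
 T  0  1  1  2  3  4  4  4  4  4
 T  0  1  1  2  3  4  4  4  4  4
 T  0  1  1  2  3  4  4  4  4  4
 C  0  1  1  2  3  4  4  4  5  5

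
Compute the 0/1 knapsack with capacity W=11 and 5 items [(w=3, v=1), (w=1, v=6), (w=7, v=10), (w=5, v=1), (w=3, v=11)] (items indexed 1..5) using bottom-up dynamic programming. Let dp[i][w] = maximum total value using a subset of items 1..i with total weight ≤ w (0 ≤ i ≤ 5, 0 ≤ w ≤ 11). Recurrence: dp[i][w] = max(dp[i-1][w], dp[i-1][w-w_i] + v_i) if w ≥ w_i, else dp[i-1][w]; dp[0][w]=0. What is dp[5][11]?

i\w   0   1   2   3   4   5   6   7   8   9  10  11
  0   0   0   0   0   0   0   0   0   0   0   0   0
  1   0   0   0   1   1   1   1   1   1   1   1   1
  2   0   6   6   6   7   7   7   7   7   7   7   7
  3   0   6   6   6   7   7   7  10  16  16  16  17
  4   0   6   6   6   7   7   7  10  16  16  16  17
  5   0   6   6  11  17  17  17  18  18  18  21  27

27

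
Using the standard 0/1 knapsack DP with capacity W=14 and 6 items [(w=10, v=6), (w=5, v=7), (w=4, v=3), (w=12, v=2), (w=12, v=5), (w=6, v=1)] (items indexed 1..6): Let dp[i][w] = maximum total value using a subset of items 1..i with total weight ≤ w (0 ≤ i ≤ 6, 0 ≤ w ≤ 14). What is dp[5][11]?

10

i\w   0   1   2   3   4   5   6   7   8   9  10  11  12  13  14
  0   0   0   0   0   0   0   0   0   0   0   0   0   0   0   0
  1   0   0   0   0   0   0   0   0   0   0   6   6   6   6   6
  2   0   0   0   0   0   7   7   7   7   7   7   7   7   7   7
  3   0   0   0   0   3   7   7   7   7  10  10  10  10  10  10
  4   0   0   0   0   3   7   7   7   7  10  10  10  10  10  10
  5   0   0   0   0   3   7   7   7   7  10  10  10  10  10  10
  6   0   0   0   0   3   7   7   7   7  10  10  10  10  10  10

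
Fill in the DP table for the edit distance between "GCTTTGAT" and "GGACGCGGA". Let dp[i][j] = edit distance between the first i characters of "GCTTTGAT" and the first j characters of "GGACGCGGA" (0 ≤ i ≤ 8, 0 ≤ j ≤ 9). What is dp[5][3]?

4

   ''  G  G  A  C  G  C  G  G  A
''  0  1  2  3  4  5  6  7  8  9
 G  1  0  1  2  3  4  5  6  7  8
 C  2  1  1  2  2  3  4  5  6  7
 T  3  2  2  2  3  3  4  5  6  7
 T  4  3  3  3  3  4  4  5  6  7
 T  5  4  4  4  4  4  5  5  6  7
 G  6  5  4  5  5  4  5  5  5  6
 A  7  6  5  4  5  5  5  6  6  5
 T  8  7  6  5  5  6  6  6  7  6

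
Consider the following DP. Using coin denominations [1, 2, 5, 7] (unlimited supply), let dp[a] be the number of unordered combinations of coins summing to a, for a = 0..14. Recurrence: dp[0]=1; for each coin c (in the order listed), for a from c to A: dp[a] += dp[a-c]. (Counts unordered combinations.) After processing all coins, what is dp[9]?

after  coin     0     1     2     3     4     5     6     7     8     9    10    11    12    13    14
          1     1     1     1     1     1     1     1     1     1     1     1     1     1     1     1
          2     1     1     2     2     3     3     4     4     5     5     6     6     7     7     8
          5     1     1     2     2     3     4     5     6     7     8    10    11    13    14    16
          7     1     1     2     2     3     4     5     7     8    10    12    14    17    19    23

10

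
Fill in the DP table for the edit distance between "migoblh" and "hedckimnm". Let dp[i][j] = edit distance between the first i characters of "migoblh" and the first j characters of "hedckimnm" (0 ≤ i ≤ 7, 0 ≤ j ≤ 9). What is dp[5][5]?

5

   ''  h  e  d  c  k  i  m  n  m
''  0  1  2  3  4  5  6  7  8  9
 m  1  1  2  3  4  5  6  6  7  8
 i  2  2  2  3  4  5  5  6  7  8
 g  3  3  3  3  4  5  6  6  7  8
 o  4  4  4  4  4  5  6  7  7  8
 b  5  5  5  5  5  5  6  7  8  8
 l  6  6  6  6  6  6  6  7  8  9
 h  7  6  7  7  7  7  7  7  8  9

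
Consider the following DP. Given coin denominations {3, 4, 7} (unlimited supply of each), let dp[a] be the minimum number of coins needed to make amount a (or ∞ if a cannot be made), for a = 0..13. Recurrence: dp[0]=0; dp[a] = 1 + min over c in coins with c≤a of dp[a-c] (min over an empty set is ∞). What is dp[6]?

 a  0  1  2  3  4  5  6  7  8  9 10 11 12 13
dp  0  -  -  1  1  -  2  1  2  3  2  2  3  3
(- denotes ∞ / unreachable)

2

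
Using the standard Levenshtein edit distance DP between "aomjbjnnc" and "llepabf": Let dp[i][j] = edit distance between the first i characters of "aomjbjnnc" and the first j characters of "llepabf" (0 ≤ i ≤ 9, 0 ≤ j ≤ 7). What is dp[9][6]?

9

   ''  l  l  e  p  a  b  f
''  0  1  2  3  4  5  6  7
 a  1  1  2  3  4  4  5  6
 o  2  2  2  3  4  5  5  6
 m  3  3  3  3  4  5  6  6
 j  4  4  4  4  4  5  6  7
 b  5  5  5  5  5  5  5  6
 j  6  6  6  6  6  6  6  6
 n  7  7  7  7  7  7  7  7
 n  8  8  8  8  8  8  8  8
 c  9  9  9  9  9  9  9  9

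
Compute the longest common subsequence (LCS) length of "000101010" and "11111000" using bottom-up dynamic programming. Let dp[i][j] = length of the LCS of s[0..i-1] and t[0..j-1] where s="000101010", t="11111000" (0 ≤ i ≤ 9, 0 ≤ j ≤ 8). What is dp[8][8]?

3

   ''  1  1  1  1  1  0  0  0
''  0  0  0  0  0  0  0  0  0
 0  0  0  0  0  0  0  1  1  1
 0  0  0  0  0  0  0  1  2  2
 0  0  0  0  0  0  0  1  2  3
 1  0  1  1  1  1  1  1  2  3
 0  0  1  1  1  1  1  2  2  3
 1  0  1  2  2  2  2  2  2  3
 0  0  1  2  2  2  2  3  3  3
 1  0  1  2  3  3  3  3  3  3
 0  0  1  2  3  3  3  4  4  4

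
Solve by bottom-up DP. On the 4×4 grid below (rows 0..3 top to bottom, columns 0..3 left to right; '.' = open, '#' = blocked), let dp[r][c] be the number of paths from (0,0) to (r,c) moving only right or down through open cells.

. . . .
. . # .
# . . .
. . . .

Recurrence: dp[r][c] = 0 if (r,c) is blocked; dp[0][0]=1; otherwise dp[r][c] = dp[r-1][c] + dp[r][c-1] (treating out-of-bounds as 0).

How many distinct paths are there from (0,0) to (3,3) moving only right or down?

7

r\c   0   1   2   3
  0   1   1   1   1
  1   1   2   0   1
  2   0   2   2   3
  3   0   2   4   7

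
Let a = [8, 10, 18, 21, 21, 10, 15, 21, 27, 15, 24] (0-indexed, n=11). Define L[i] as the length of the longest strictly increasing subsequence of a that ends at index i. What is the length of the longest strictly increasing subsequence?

5

   i    0    1    2    3    4    5    6    7    8    9   10
a[i]    8   10   18   21   21   10   15   21   27   15   24
L[i]    1    2    3    4    4    2    3    4    5    3    5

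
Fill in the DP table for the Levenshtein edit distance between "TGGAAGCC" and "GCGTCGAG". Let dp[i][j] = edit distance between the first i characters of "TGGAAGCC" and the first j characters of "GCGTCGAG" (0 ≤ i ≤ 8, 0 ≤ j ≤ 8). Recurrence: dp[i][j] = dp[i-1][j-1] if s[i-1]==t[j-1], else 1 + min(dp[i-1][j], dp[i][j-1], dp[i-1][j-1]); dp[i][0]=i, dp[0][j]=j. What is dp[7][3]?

   ''  G  C  G  T  C  G  A  G
''  0  1  2  3  4  5  6  7  8
 T  1  1  2  3  3  4  5  6  7
 G  2  1  2  2  3  4  4  5  6
 G  3  2  2  2  3  4  4  5  5
 A  4  3  3  3  3  4  5  4  5
 A  5  4  4  4  4  4  5  5  5
 G  6  5  5  4  5  5  4  5  5
 C  7  6  5  5  5  5  5  5  6
 C  8  7  6  6  6  5  6  6  6

5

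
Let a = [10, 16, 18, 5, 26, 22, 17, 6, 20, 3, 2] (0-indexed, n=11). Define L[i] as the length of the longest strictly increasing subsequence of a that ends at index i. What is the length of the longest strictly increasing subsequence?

   i    0    1    2    3    4    5    6    7    8    9   10
a[i]   10   16   18    5   26   22   17    6   20    3    2
L[i]    1    2    3    1    4    4    3    2    4    1    1

4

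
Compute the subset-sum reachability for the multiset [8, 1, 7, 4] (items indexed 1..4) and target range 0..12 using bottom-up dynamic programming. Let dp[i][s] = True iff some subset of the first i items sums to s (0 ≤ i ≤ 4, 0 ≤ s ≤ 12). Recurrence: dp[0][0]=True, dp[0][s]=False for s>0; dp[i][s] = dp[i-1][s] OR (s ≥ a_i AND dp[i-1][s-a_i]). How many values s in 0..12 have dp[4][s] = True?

9

i\s   0   1   2   3   4   5   6   7   8   9  10  11  12
  0   T   F   F   F   F   F   F   F   F   F   F   F   F
  1   T   F   F   F   F   F   F   F   T   F   F   F   F
  2   T   T   F   F   F   F   F   F   T   T   F   F   F
  3   T   T   F   F   F   F   F   T   T   T   F   F   F
  4   T   T   F   F   T   T   F   T   T   T   F   T   T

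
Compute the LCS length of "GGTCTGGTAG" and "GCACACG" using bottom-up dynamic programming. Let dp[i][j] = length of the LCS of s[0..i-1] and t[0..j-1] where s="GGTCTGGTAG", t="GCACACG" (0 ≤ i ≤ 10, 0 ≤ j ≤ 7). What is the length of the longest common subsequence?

   ''  G  C  A  C  A  C  G
''  0  0  0  0  0  0  0  0
 G  0  1  1  1  1  1  1  1
 G  0  1  1  1  1  1  1  2
 T  0  1  1  1  1  1  1  2
 C  0  1  2  2  2  2  2  2
 T  0  1  2  2  2  2  2  2
 G  0  1  2  2  2  2  2  3
 G  0  1  2  2  2  2  2  3
 T  0  1  2  2  2  2  2  3
 A  0  1  2  3  3  3  3  3
 G  0  1  2  3  3  3  3  4

4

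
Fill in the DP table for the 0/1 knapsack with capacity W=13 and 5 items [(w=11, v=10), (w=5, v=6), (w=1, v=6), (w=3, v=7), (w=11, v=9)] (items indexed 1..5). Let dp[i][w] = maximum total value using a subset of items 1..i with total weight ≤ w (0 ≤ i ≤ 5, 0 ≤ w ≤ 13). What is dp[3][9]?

12

i\w   0   1   2   3   4   5   6   7   8   9  10  11  12  13
  0   0   0   0   0   0   0   0   0   0   0   0   0   0   0
  1   0   0   0   0   0   0   0   0   0   0   0  10  10  10
  2   0   0   0   0   0   6   6   6   6   6   6  10  10  10
  3   0   6   6   6   6   6  12  12  12  12  12  12  16  16
  4   0   6   6   7  13  13  13  13  13  19  19  19  19  19
  5   0   6   6   7  13  13  13  13  13  19  19  19  19  19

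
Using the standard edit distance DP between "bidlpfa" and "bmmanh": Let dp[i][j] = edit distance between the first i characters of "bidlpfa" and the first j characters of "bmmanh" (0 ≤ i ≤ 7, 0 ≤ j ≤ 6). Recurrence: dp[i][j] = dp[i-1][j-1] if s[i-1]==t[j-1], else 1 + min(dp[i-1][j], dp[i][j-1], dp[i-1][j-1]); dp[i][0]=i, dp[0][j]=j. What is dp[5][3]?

   ''  b  m  m  a  n  h
''  0  1  2  3  4  5  6
 b  1  0  1  2  3  4  5
 i  2  1  1  2  3  4  5
 d  3  2  2  2  3  4  5
 l  4  3  3  3  3  4  5
 p  5  4  4  4  4  4  5
 f  6  5  5  5  5  5  5
 a  7  6  6  6  5  6  6

4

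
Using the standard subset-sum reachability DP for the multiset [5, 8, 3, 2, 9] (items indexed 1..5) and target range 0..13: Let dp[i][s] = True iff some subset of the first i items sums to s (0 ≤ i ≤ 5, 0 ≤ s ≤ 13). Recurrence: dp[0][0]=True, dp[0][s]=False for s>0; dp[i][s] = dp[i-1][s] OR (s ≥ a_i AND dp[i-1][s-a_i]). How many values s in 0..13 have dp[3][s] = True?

6

i\s   0   1   2   3   4   5   6   7   8   9  10  11  12  13
  0   T   F   F   F   F   F   F   F   F   F   F   F   F   F
  1   T   F   F   F   F   T   F   F   F   F   F   F   F   F
  2   T   F   F   F   F   T   F   F   T   F   F   F   F   T
  3   T   F   F   T   F   T   F   F   T   F   F   T   F   T
  4   T   F   T   T   F   T   F   T   T   F   T   T   F   T
  5   T   F   T   T   F   T   F   T   T   T   T   T   T   T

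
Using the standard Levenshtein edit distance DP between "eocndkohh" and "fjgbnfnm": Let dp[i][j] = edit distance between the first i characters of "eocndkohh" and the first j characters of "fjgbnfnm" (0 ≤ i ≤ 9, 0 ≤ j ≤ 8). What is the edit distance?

9

   ''  f  j  g  b  n  f  n  m
''  0  1  2  3  4  5  6  7  8
 e  1  1  2  3  4  5  6  7  8
 o  2  2  2  3  4  5  6  7  8
 c  3  3  3  3  4  5  6  7  8
 n  4  4  4  4  4  4  5  6  7
 d  5  5  5  5  5  5  5  6  7
 k  6  6  6  6  6  6  6  6  7
 o  7  7  7  7  7  7  7  7  7
 h  8  8  8  8  8  8  8  8  8
 h  9  9  9  9  9  9  9  9  9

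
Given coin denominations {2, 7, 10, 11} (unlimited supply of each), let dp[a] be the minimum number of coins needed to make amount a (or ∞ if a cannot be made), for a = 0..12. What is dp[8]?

4

 a  0  1  2  3  4  5  6  7  8  9 10 11 12
dp  0  -  1  -  2  -  3  1  4  2  1  1  2
(- denotes ∞ / unreachable)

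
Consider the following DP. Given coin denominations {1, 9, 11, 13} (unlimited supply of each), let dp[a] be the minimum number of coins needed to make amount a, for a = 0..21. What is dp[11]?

 a  0  1  2  3  4  5  6  7  8  9 10 11 12 13 14 15 16 17 18 19 20 21
dp  0  1  2  3  4  5  6  7  8  1  2  1  2  1  2  3  4  5  2  3  2  3

1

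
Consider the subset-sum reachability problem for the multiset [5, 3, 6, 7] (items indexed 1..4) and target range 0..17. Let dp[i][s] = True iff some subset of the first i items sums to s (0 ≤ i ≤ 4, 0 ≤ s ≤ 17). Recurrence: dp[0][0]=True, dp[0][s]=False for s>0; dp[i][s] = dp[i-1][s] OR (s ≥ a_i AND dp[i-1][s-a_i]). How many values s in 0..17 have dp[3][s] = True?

i\s   0   1   2   3   4   5   6   7   8   9  10  11  12  13  14  15  16  17
  0   T   F   F   F   F   F   F   F   F   F   F   F   F   F   F   F   F   F
  1   T   F   F   F   F   T   F   F   F   F   F   F   F   F   F   F   F   F
  2   T   F   F   T   F   T   F   F   T   F   F   F   F   F   F   F   F   F
  3   T   F   F   T   F   T   T   F   T   T   F   T   F   F   T   F   F   F
  4   T   F   F   T   F   T   T   T   T   T   T   T   T   T   T   T   T   F

8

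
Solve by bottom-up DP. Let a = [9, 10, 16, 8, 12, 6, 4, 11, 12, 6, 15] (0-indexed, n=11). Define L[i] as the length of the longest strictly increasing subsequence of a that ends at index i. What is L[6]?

1

   i    0    1    2    3    4    5    6    7    8    9   10
a[i]    9   10   16    8   12    6    4   11   12    6   15
L[i]    1    2    3    1    3    1    1    3    4    2    5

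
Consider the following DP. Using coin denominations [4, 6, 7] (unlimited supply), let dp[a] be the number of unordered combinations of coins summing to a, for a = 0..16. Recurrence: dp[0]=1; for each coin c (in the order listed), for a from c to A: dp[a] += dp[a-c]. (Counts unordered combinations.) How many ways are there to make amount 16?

after  coin     0     1     2     3     4     5     6     7     8     9    10    11    12    13    14    15    16
          4     1     0     0     0     1     0     0     0     1     0     0     0     1     0     0     0     1
          6     1     0     0     0     1     0     1     0     1     0     1     0     2     0     1     0     2
          7     1     0     0     0     1     0     1     1     1     0     1     1     2     1     2     1     2

2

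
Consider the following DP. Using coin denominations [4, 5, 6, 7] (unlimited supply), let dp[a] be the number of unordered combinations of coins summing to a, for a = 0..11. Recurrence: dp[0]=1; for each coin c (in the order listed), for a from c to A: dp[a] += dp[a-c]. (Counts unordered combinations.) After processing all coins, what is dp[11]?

after  coin     0     1     2     3     4     5     6     7     8     9    10    11
          4     1     0     0     0     1     0     0     0     1     0     0     0
          5     1     0     0     0     1     1     0     0     1     1     1     0
          6     1     0     0     0     1     1     1     0     1     1     2     1
          7     1     0     0     0     1     1     1     1     1     1     2     2

2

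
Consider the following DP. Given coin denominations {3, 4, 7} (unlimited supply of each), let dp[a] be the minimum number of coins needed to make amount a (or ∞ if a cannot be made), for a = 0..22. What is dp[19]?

4

 a  0  1  2  3  4  5  6  7  8  9 10 11 12 13 14 15 16 17 18 19 20 21 22
dp  0  -  -  1  1  -  2  1  2  3  2  2  3  3  2  3  4  3  3  4  4  3  4
(- denotes ∞ / unreachable)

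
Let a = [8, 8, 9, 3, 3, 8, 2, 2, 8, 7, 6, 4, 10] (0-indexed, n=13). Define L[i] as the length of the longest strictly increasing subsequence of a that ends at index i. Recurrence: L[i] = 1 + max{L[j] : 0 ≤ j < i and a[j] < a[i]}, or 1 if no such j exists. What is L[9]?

   i    0    1    2    3    4    5    6    7    8    9   10   11   12
a[i]    8    8    9    3    3    8    2    2    8    7    6    4   10
L[i]    1    1    2    1    1    2    1    1    2    2    2    2    3

2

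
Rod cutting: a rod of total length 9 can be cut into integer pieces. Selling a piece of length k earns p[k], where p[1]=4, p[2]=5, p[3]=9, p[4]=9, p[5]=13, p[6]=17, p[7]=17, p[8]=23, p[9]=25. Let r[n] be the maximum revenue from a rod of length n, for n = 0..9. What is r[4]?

16

   n    0    1    2    3    4    5    6    7    8    9
r[n]    0    4    8   12   16   20   24   28   32   36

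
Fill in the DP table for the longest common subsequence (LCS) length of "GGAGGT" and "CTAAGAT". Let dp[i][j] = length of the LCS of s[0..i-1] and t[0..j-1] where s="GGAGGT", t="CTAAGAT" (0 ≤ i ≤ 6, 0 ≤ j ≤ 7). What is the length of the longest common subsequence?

3

   ''  C  T  A  A  G  A  T
''  0  0  0  0  0  0  0  0
 G  0  0  0  0  0  1  1  1
 G  0  0  0  0  0  1  1  1
 A  0  0  0  1  1  1  2  2
 G  0  0  0  1  1  2  2  2
 G  0  0  0  1  1  2  2  2
 T  0  0  1  1  1  2  2  3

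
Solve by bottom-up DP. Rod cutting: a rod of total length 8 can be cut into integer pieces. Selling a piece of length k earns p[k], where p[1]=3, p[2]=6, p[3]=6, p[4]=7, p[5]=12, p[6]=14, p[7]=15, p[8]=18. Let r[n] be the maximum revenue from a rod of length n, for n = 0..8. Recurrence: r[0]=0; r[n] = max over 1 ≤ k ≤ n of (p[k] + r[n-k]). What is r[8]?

24

   n    0    1    2    3    4    5    6    7    8
r[n]    0    3    6    9   12   15   18   21   24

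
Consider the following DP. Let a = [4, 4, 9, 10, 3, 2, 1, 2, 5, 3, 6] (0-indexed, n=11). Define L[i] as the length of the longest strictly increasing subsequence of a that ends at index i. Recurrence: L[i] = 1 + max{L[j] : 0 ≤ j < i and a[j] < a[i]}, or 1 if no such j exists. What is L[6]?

   i    0    1    2    3    4    5    6    7    8    9   10
a[i]    4    4    9   10    3    2    1    2    5    3    6
L[i]    1    1    2    3    1    1    1    2    3    3    4

1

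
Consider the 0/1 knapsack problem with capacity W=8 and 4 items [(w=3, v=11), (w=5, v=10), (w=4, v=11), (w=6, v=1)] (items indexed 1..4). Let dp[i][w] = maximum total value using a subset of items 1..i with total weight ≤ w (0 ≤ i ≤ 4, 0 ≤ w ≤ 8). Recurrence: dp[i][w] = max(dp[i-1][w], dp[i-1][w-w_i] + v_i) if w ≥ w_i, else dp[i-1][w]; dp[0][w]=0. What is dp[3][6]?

i\w   0   1   2   3   4   5   6   7   8
  0   0   0   0   0   0   0   0   0   0
  1   0   0   0  11  11  11  11  11  11
  2   0   0   0  11  11  11  11  11  21
  3   0   0   0  11  11  11  11  22  22
  4   0   0   0  11  11  11  11  22  22

11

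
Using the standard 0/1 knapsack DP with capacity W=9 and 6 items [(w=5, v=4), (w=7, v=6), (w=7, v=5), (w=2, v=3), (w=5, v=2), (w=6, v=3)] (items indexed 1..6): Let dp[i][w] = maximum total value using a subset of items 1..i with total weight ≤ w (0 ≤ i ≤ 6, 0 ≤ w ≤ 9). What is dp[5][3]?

i\w   0   1   2   3   4   5   6   7   8   9
  0   0   0   0   0   0   0   0   0   0   0
  1   0   0   0   0   0   4   4   4   4   4
  2   0   0   0   0   0   4   4   6   6   6
  3   0   0   0   0   0   4   4   6   6   6
  4   0   0   3   3   3   4   4   7   7   9
  5   0   0   3   3   3   4   4   7   7   9
  6   0   0   3   3   3   4   4   7   7   9

3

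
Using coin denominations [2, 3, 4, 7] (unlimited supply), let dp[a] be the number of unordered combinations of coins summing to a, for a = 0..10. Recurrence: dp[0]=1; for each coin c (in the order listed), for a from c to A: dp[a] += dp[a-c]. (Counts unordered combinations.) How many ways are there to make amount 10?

after  coin     0     1     2     3     4     5     6     7     8     9    10
          2     1     0     1     0     1     0     1     0     1     0     1
          3     1     0     1     1     1     1     2     1     2     2     2
          4     1     0     1     1     2     1     3     2     4     3     5
          7     1     0     1     1     2     1     3     3     4     4     6

6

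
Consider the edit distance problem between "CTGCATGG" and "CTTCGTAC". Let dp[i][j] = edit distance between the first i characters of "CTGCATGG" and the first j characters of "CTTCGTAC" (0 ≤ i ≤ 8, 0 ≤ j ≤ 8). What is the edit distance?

   ''  C  T  T  C  G  T  A  C
''  0  1  2  3  4  5  6  7  8
 C  1  0  1  2  3  4  5  6  7
 T  2  1  0  1  2  3  4  5  6
 G  3  2  1  1  2  2  3  4  5
 C  4  3  2  2  1  2  3  4  4
 A  5  4  3  3  2  2  3  3  4
 T  6  5  4  3  3  3  2  3  4
 G  7  6  5  4  4  3  3  3  4
 G  8  7  6  5  5  4  4  4  4

4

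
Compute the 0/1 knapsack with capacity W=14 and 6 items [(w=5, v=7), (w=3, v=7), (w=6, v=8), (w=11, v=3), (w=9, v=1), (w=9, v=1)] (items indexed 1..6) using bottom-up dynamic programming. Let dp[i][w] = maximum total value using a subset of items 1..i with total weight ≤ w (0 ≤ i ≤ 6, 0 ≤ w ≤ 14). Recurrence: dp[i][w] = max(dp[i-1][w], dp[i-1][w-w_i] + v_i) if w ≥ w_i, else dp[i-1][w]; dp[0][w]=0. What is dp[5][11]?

15

i\w   0   1   2   3   4   5   6   7   8   9  10  11  12  13  14
  0   0   0   0   0   0   0   0   0   0   0   0   0   0   0   0
  1   0   0   0   0   0   7   7   7   7   7   7   7   7   7   7
  2   0   0   0   7   7   7   7   7  14  14  14  14  14  14  14
  3   0   0   0   7   7   7   8   8  14  15  15  15  15  15  22
  4   0   0   0   7   7   7   8   8  14  15  15  15  15  15  22
  5   0   0   0   7   7   7   8   8  14  15  15  15  15  15  22
  6   0   0   0   7   7   7   8   8  14  15  15  15  15  15  22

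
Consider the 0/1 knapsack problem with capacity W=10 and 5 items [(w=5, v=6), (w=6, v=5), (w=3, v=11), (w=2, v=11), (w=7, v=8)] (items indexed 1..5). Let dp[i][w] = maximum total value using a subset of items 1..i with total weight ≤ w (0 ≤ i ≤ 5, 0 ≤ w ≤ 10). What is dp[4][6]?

i\w   0   1   2   3   4   5   6   7   8   9  10
  0   0   0   0   0   0   0   0   0   0   0   0
  1   0   0   0   0   0   6   6   6   6   6   6
  2   0   0   0   0   0   6   6   6   6   6   6
  3   0   0   0  11  11  11  11  11  17  17  17
  4   0   0  11  11  11  22  22  22  22  22  28
  5   0   0  11  11  11  22  22  22  22  22  28

22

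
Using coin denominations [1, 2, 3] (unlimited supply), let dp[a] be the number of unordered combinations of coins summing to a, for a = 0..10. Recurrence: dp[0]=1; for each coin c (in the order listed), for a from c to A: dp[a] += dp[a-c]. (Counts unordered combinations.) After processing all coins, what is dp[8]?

10

after  coin     0     1     2     3     4     5     6     7     8     9    10
          1     1     1     1     1     1     1     1     1     1     1     1
          2     1     1     2     2     3     3     4     4     5     5     6
          3     1     1     2     3     4     5     7     8    10    12    14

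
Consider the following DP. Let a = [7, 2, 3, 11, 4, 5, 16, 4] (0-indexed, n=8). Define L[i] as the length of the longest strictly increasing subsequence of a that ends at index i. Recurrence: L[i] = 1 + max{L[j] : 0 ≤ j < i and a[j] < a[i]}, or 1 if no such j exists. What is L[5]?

   i    0    1    2    3    4    5    6    7
a[i]    7    2    3   11    4    5   16    4
L[i]    1    1    2    3    3    4    5    3

4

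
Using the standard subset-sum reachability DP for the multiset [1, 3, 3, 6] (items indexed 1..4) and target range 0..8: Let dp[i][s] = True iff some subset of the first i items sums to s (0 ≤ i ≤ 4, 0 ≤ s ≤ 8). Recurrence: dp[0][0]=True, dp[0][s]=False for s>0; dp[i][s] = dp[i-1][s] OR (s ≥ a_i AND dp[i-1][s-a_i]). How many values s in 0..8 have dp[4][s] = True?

6

i\s   0   1   2   3   4   5   6   7   8
  0   T   F   F   F   F   F   F   F   F
  1   T   T   F   F   F   F   F   F   F
  2   T   T   F   T   T   F   F   F   F
  3   T   T   F   T   T   F   T   T   F
  4   T   T   F   T   T   F   T   T   F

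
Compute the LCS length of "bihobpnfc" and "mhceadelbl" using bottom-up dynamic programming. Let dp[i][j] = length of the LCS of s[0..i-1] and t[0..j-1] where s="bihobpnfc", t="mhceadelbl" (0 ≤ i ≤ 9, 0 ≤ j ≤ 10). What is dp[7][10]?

   ''  m  h  c  e  a  d  e  l  b  l
''  0  0  0  0  0  0  0  0  0  0  0
 b  0  0  0  0  0  0  0  0  0  1  1
 i  0  0  0  0  0  0  0  0  0  1  1
 h  0  0  1  1  1  1  1  1  1  1  1
 o  0  0  1  1  1  1  1  1  1  1  1
 b  0  0  1  1  1  1  1  1  1  2  2
 p  0  0  1  1  1  1  1  1  1  2  2
 n  0  0  1  1  1  1  1  1  1  2  2
 f  0  0  1  1  1  1  1  1  1  2  2
 c  0  0  1  2  2  2  2  2  2  2  2

2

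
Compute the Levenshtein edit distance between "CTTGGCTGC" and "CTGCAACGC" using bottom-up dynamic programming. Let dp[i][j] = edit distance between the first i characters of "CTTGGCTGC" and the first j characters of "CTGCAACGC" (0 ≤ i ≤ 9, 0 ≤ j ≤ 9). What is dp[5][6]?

4

   ''  C  T  G  C  A  A  C  G  C
''  0  1  2  3  4  5  6  7  8  9
 C  1  0  1  2  3  4  5  6  7  8
 T  2  1  0  1  2  3  4  5  6  7
 T  3  2  1  1  2  3  4  5  6  7
 G  4  3  2  1  2  3  4  5  5  6
 G  5  4  3  2  2  3  4  5  5  6
 C  6  5  4  3  2  3  4  4  5  5
 T  7  6  5  4  3  3  4  5  5  6
 G  8  7  6  5  4  4  4  5  5  6
 C  9  8  7  6  5  5  5  4  5  5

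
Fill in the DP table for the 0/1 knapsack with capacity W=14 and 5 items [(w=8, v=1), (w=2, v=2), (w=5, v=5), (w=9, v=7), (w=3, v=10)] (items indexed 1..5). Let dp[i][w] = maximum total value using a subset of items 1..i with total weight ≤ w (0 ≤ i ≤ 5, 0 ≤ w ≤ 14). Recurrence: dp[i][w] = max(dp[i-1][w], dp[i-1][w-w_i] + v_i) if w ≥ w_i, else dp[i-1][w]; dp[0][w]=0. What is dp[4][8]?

7

i\w   0   1   2   3   4   5   6   7   8   9  10  11  12  13  14
  0   0   0   0   0   0   0   0   0   0   0   0   0   0   0   0
  1   0   0   0   0   0   0   0   0   1   1   1   1   1   1   1
  2   0   0   2   2   2   2   2   2   2   2   3   3   3   3   3
  3   0   0   2   2   2   5   5   7   7   7   7   7   7   7   7
  4   0   0   2   2   2   5   5   7   7   7   7   9   9   9  12
  5   0   0   2  10  10  12  12  12  15  15  17  17  17  17  19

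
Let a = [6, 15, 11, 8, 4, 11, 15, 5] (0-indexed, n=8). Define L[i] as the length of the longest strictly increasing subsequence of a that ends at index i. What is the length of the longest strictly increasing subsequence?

4

   i    0    1    2    3    4    5    6    7
a[i]    6   15   11    8    4   11   15    5
L[i]    1    2    2    2    1    3    4    2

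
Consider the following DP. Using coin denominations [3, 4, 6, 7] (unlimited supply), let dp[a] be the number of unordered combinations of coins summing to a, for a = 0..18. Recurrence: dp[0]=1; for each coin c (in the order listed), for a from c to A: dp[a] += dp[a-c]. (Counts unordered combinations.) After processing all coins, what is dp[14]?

after  coin     0     1     2     3     4     5     6     7     8     9    10    11    12    13    14    15    16    17    18
          3     1     0     0     1     0     0     1     0     0     1     0     0     1     0     0     1     0     0     1
          4     1     0     0     1     1     0     1     1     1     1     1     1     2     1     1     2     2     1     2
          6     1     0     0     1     1     0     2     1     1     2     2     1     4     2     2     4     4     2     6
          7     1     0     0     1     1     0     2     2     1     2     3     2     4     4     4     5     6     5     8

4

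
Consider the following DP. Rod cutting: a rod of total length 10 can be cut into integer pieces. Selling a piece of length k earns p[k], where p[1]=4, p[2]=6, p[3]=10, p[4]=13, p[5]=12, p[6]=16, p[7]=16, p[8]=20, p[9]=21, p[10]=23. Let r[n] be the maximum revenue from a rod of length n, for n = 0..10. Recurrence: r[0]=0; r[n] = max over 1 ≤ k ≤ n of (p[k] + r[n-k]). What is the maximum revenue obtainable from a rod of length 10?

40

   n    0    1    2    3    4    5    6    7    8    9   10
r[n]    0    4    8   12   16   20   24   28   32   36   40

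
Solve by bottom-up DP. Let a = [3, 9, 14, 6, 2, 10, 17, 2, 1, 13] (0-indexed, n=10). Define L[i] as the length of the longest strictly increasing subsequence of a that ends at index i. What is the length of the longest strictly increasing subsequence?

   i    0    1    2    3    4    5    6    7    8    9
a[i]    3    9   14    6    2   10   17    2    1   13
L[i]    1    2    3    2    1    3    4    1    1    4

4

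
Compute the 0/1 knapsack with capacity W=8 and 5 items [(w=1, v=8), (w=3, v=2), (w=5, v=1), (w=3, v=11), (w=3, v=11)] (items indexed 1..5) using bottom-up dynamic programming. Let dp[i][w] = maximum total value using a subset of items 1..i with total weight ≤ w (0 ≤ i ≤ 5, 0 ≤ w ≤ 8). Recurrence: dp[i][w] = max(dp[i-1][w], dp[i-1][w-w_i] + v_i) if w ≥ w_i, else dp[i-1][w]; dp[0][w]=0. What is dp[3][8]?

i\w   0   1   2   3   4   5   6   7   8
  0   0   0   0   0   0   0   0   0   0
  1   0   8   8   8   8   8   8   8   8
  2   0   8   8   8  10  10  10  10  10
  3   0   8   8   8  10  10  10  10  10
  4   0   8   8  11  19  19  19  21  21
  5   0   8   8  11  19  19  22  30  30

10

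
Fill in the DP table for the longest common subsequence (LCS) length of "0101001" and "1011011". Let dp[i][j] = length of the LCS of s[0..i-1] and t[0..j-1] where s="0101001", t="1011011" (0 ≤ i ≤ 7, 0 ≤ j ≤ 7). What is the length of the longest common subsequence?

5

   ''  1  0  1  1  0  1  1
''  0  0  0  0  0  0  0  0
 0  0  0  1  1  1  1  1  1
 1  0  1  1  2  2  2  2  2
 0  0  1  2  2  2  3  3  3
 1  0  1  2  3  3  3  4  4
 0  0  1  2  3  3  4  4  4
 0  0  1  2  3  3  4  4  4
 1  0  1  2  3  4  4  5  5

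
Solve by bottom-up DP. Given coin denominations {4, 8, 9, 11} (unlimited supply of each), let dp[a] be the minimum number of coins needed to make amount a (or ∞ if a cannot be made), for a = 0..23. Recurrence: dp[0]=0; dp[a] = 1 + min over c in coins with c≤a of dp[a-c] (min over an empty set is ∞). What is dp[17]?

2

 a  0  1  2  3  4  5  6  7  8  9 10 11 12 13 14 15 16 17 18 19 20 21 22 23
dp  0  -  -  -  1  -  -  -  1  1  -  1  2  2  -  2  2  2  2  2  2  3  2  3
(- denotes ∞ / unreachable)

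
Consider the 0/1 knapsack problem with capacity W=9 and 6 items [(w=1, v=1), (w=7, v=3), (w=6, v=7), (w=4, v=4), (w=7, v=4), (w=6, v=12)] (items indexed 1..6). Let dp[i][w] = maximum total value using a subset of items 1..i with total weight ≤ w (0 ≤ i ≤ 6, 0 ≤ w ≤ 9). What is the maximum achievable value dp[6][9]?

i\w   0   1   2   3   4   5   6   7   8   9
  0   0   0   0   0   0   0   0   0   0   0
  1   0   1   1   1   1   1   1   1   1   1
  2   0   1   1   1   1   1   1   3   4   4
  3   0   1   1   1   1   1   7   8   8   8
  4   0   1   1   1   4   5   7   8   8   8
  5   0   1   1   1   4   5   7   8   8   8
  6   0   1   1   1   4   5  12  13  13  13

13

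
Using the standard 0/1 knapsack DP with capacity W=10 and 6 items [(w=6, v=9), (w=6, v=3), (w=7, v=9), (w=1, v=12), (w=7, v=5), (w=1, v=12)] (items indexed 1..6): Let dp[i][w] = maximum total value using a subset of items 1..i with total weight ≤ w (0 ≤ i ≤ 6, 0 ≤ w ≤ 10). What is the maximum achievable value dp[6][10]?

33

i\w   0   1   2   3   4   5   6   7   8   9  10
  0   0   0   0   0   0   0   0   0   0   0   0
  1   0   0   0   0   0   0   9   9   9   9   9
  2   0   0   0   0   0   0   9   9   9   9   9
  3   0   0   0   0   0   0   9   9   9   9   9
  4   0  12  12  12  12  12  12  21  21  21  21
  5   0  12  12  12  12  12  12  21  21  21  21
  6   0  12  24  24  24  24  24  24  33  33  33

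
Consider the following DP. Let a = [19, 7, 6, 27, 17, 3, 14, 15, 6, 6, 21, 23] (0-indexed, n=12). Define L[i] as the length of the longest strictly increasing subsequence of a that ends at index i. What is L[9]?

   i    0    1    2    3    4    5    6    7    8    9   10   11
a[i]   19    7    6   27   17    3   14   15    6    6   21   23
L[i]    1    1    1    2    2    1    2    3    2    2    4    5

2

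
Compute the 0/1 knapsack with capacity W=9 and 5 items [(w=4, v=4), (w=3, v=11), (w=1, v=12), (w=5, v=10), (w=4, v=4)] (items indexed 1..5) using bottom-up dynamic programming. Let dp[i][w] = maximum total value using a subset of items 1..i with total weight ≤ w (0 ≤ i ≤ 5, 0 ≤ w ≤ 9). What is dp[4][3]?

12

i\w   0   1   2   3   4   5   6   7   8   9
  0   0   0   0   0   0   0   0   0   0   0
  1   0   0   0   0   4   4   4   4   4   4
  2   0   0   0  11  11  11  11  15  15  15
  3   0  12  12  12  23  23  23  23  27  27
  4   0  12  12  12  23  23  23  23  27  33
  5   0  12  12  12  23  23  23  23  27  33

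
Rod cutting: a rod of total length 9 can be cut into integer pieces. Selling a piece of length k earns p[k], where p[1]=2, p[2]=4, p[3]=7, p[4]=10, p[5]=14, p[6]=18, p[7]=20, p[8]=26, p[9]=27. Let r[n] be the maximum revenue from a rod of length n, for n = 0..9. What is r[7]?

   n    0    1    2    3    4    5    6    7    8    9
r[n]    0    2    4    7   10   14   18   20   26   28

20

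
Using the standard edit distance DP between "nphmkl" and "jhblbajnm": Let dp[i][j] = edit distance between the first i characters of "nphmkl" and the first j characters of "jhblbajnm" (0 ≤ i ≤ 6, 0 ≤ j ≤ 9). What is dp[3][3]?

   ''  j  h  b  l  b  a  j  n  m
''  0  1  2  3  4  5  6  7  8  9
 n  1  1  2  3  4  5  6  7  7  8
 p  2  2  2  3  4  5  6  7  8  8
 h  3  3  2  3  4  5  6  7  8  9
 m  4  4  3  3  4  5  6  7  8  8
 k  5  5  4  4  4  5  6  7  8  9
 l  6  6  5  5  4  5  6  7  8  9

3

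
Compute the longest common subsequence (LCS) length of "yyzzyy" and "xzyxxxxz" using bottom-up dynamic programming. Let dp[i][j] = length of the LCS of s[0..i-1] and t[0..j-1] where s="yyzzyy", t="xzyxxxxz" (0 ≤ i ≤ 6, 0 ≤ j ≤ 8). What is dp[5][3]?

   ''  x  z  y  x  x  x  x  z
''  0  0  0  0  0  0  0  0  0
 y  0  0  0  1  1  1  1  1  1
 y  0  0  0  1  1  1  1  1  1
 z  0  0  1  1  1  1  1  1  2
 z  0  0  1  1  1  1  1  1  2
 y  0  0  1  2  2  2  2  2  2
 y  0  0  1  2  2  2  2  2  2

2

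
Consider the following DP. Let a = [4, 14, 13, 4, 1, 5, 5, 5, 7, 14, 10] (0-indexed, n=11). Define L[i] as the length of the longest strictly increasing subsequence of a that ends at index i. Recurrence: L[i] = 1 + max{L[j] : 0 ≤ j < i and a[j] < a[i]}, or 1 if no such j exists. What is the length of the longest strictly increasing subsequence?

4

   i    0    1    2    3    4    5    6    7    8    9   10
a[i]    4   14   13    4    1    5    5    5    7   14   10
L[i]    1    2    2    1    1    2    2    2    3    4    4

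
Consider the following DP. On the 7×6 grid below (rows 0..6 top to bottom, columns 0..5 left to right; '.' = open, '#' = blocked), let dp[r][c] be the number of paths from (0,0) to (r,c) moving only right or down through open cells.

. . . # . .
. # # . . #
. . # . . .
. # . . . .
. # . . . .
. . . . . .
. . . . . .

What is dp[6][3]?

r\c   0   1   2   3   4   5
  0   1   1   1   0   0   0
  1   1   0   0   0   0   0
  2   1   1   0   0   0   0
  3   1   0   0   0   0   0
  4   1   0   0   0   0   0
  5   1   1   1   1   1   1
  6   1   2   3   4   5   6

4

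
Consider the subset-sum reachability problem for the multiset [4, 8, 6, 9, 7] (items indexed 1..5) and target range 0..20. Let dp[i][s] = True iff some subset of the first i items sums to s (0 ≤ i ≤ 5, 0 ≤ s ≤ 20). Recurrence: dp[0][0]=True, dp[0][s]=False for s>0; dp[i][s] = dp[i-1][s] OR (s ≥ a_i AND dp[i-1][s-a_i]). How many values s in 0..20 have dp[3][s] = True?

8

i\s   0   1   2   3   4   5   6   7   8   9  10  11  12  13  14  15  16  17  18  19  20
  0   T   F   F   F   F   F   F   F   F   F   F   F   F   F   F   F   F   F   F   F   F
  1   T   F   F   F   T   F   F   F   F   F   F   F   F   F   F   F   F   F   F   F   F
  2   T   F   F   F   T   F   F   F   T   F   F   F   T   F   F   F   F   F   F   F   F
  3   T   F   F   F   T   F   T   F   T   F   T   F   T   F   T   F   F   F   T   F   F
  4   T   F   F   F   T   F   T   F   T   T   T   F   T   T   T   T   F   T   T   T   F
  5   T   F   F   F   T   F   T   T   T   T   T   T   T   T   T   T   T   T   T   T   T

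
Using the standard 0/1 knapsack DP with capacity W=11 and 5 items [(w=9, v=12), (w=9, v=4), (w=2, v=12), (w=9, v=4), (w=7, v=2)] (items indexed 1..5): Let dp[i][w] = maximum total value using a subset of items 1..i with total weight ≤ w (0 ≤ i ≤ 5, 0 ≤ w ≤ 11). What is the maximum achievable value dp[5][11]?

i\w   0   1   2   3   4   5   6   7   8   9  10  11
  0   0   0   0   0   0   0   0   0   0   0   0   0
  1   0   0   0   0   0   0   0   0   0  12  12  12
  2   0   0   0   0   0   0   0   0   0  12  12  12
  3   0   0  12  12  12  12  12  12  12  12  12  24
  4   0   0  12  12  12  12  12  12  12  12  12  24
  5   0   0  12  12  12  12  12  12  12  14  14  24

24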